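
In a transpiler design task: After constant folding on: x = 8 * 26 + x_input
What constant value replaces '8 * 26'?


Identifying constant sub-expression:
  Original: x = 8 * 26 + x_input
  8 and 26 are both compile-time constants
  Evaluating: 8 * 26 = 208
  After folding: x = 208 + x_input

208


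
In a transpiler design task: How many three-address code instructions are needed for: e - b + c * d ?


Expression: e - b + c * d
Generating three-address code (respecting * over +/- precedence):
  Instruction 1: t1 = c * d
  Instruction 2: t2 = e - b
  Instruction 3: t3 = t2 + t1
Total instructions: 3

3


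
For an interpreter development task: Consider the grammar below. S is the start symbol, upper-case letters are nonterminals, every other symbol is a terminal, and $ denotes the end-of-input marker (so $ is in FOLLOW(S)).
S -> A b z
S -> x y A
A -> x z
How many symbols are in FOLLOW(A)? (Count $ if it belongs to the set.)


S is the start symbol and does not occur in any rule body, so FOLLOW(S) = {$}.
Examining every occurrence of A in a rule body:
  S -> A b z : A is followed by terminal 'b' -> add 'b'
  S -> x y A : A is at the right end -> add FOLLOW(S) = {$}
  A -> x z : A does not occur in the body -> contributes nothing
FOLLOW(A) = {b, $}
Count: 2

2


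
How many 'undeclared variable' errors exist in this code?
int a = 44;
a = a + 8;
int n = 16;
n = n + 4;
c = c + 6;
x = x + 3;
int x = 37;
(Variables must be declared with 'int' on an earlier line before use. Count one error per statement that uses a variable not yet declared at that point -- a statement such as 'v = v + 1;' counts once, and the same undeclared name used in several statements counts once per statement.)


Scanning code line by line:
  Line 1: declare 'a' -> declared = ['a']
  Line 2: use 'a' -> OK (declared)
  Line 3: declare 'n' -> declared = ['a', 'n']
  Line 4: use 'n' -> OK (declared)
  Line 5: use 'c' -> ERROR (undeclared)
  Line 6: use 'x' -> ERROR (undeclared)
  Line 7: declare 'x' -> declared = ['a', 'n', 'x']
Total undeclared variable errors: 2

2


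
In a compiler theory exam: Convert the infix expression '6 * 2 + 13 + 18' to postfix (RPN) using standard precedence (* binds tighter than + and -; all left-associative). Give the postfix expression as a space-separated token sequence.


Applying the shunting-yard algorithm:
  Operand 6 -> output
  Push '*' onto operator stack -> op-stack: [*]
  Operand 2 -> output
  See '+' (prec 1); top '*' (prec 2) >= it -> pop '*' to output
  Push '+' onto operator stack -> op-stack: [+]
  Operand 13 -> output
  See '+' (prec 1); top '+' (prec 1) >= it -> pop '+' to output
  Push '+' onto operator stack -> op-stack: [+]
  Operand 18 -> output
  End of input: pop '+' to output
Postfix result: 6 2 * 13 + 18 +

6 2 * 13 + 18 +


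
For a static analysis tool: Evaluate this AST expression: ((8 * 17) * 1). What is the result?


Expression: ((8 * 17) * 1)
Evaluating step by step:
  8 * 17 = 136
  136 * 1 = 136
Result: 136

136


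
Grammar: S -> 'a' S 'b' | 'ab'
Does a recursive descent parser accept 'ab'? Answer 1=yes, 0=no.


Grammar accepts strings of the form a^n b^n (n >= 1)
Word: 'ab'
Counting: 1 a's and 1 b's
Check: 1 == 1? Yes
Derivation (S -> aSb applied 0 time(s), then S -> ab): S => ab
Accepted

1


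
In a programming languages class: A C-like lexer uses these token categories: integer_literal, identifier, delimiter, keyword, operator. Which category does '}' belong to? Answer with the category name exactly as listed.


Token: '}'
Checking categories:
  identifier: no
  integer_literal: no
  operator: no
  keyword: no
  delimiter: YES
Category: delimiter

delimiter


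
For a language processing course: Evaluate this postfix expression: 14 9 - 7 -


Processing tokens left to right:
Push 14, Push 9
Pop 14 and 9, compute 14 - 9 = 5, push 5
Push 7
Pop 5 and 7, compute 5 - 7 = -2, push -2
Stack result: -2

-2


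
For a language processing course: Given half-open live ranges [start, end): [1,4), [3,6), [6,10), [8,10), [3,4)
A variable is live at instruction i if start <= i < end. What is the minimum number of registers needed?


Live ranges:
  Var0: [1, 4)
  Var1: [3, 6)
  Var2: [6, 10)
  Var3: [8, 10)
  Var4: [3, 4)
Sweep-line events (position, delta, active):
  pos=1 start -> active=1
  pos=3 start -> active=2
  pos=3 start -> active=3
  pos=4 end -> active=2
  pos=4 end -> active=1
  pos=6 end -> active=0
  pos=6 start -> active=1
  pos=8 start -> active=2
  pos=10 end -> active=1
  pos=10 end -> active=0
Maximum simultaneous active: 3
Minimum registers needed: 3

3


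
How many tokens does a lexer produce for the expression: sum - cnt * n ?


Scanning 'sum - cnt * n'
Token 1: 'sum' -> identifier
Token 2: '-' -> operator
Token 3: 'cnt' -> identifier
Token 4: '*' -> operator
Token 5: 'n' -> identifier
Total tokens: 5

5


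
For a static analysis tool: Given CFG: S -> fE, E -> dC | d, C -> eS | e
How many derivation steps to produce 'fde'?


Grammar: S -> fE, E -> dC | d, C -> eS | e
Deriving 'fde':
Step 1: S -> fE => fE
Step 2: E -> dC => fdC
Step 3: C -> e => fde
Total derivation steps: 3

3


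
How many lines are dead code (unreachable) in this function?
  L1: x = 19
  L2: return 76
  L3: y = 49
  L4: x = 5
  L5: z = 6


Analyzing control flow:
  L1: reachable (before return)
  L2: reachable (return statement)
  L3: DEAD (after return at L2)
  L4: DEAD (after return at L2)
  L5: DEAD (after return at L2)
Return at L2, total lines = 5
Dead lines: L3 through L5
Count: 3

3


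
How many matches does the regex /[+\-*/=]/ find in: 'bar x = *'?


Pattern: /[+\-*/=]/ (operators)
Input: 'bar x = *'
Scanning for matches:
  Match 1: '='
  Match 2: '*'
Total matches: 2

2


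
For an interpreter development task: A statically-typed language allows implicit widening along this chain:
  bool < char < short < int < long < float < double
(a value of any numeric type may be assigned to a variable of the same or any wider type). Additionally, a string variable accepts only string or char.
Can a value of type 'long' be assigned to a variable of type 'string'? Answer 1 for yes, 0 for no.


Target variable type: string
Source value type: long
Rule: string accepts only {string, char}
  source 'long' in {string, char}? No
Result: 0

0


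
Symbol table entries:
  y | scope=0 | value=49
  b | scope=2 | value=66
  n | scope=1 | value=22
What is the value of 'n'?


Searching symbol table for 'n':
  y | scope=0 | value=49
  b | scope=2 | value=66
  n | scope=1 | value=22 <- MATCH
Found 'n' at scope 1 with value 22

22


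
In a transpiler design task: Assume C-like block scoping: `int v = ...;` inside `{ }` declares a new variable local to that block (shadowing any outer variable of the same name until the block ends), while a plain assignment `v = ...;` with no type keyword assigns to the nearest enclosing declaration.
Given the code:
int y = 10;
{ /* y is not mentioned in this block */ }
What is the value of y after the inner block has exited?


Analyzing scoping rules:
Outer scope: declares y = 10
Inner block: y is neither redeclared nor assigned -> unchanged
After the block -> 10
Result: 10

10


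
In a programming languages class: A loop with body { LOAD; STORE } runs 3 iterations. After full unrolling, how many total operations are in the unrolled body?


Loop body operations: LOAD, STORE (2 ops per iteration)
Unrolling 3 iterations:
  Iteration 1: LOAD, STORE (2 ops)
  Iteration 2: LOAD, STORE (2 ops)
  Iteration 3: LOAD, STORE (2 ops)
Total: 3 iterations * 2 ops/iter = 6 operations

6


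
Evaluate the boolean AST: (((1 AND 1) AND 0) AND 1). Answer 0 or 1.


Step 1: Evaluate inner node
  1 AND 1 = 1
Step 2: Evaluate next node
  1 AND 0 = 0
Step 3: Evaluate root node
  0 AND 1 = 0

0


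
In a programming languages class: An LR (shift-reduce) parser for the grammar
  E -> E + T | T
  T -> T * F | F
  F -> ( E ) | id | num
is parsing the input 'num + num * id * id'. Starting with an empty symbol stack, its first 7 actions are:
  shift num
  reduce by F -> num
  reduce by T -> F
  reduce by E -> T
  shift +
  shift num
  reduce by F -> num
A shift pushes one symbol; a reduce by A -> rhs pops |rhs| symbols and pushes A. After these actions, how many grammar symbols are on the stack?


Tracking the symbol stack through each action:
  Action 1: shift 'num' : push -> stack = [num] (size 1)
  Action 2: reduce by F -> num : pop 1, push F -> stack = [F] (size 1)
  Action 3: reduce by T -> F : pop 1, push T -> stack = [T] (size 1)
  Action 4: reduce by E -> T : pop 1, push E -> stack = [E] (size 1)
  Action 5: shift '+' : push -> stack = [E, +] (size 2)
  Action 6: shift 'num' : push -> stack = [E, +, num] (size 3)
  Action 7: reduce by F -> num : pop 1, push F -> stack = [E, +, F] (size 3)
Final stack size: 3

3


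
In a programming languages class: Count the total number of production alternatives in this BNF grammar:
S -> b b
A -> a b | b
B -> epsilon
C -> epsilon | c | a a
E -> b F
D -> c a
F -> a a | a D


Counting alternatives per rule:
  S: 1 alternative(s)
  A: 2 alternative(s)
  B: 1 alternative(s)
  C: 3 alternative(s)
  E: 1 alternative(s)
  D: 1 alternative(s)
  F: 2 alternative(s)
Sum: 1 + 2 + 1 + 3 + 1 + 1 + 2 = 11

11


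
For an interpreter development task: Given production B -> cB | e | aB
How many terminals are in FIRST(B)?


Production: B -> cB | e | aB
Examining each alternative for leading terminals:
  B -> cB : first terminal = 'c'
  B -> e : first terminal = 'e'
  B -> aB : first terminal = 'a'
FIRST(B) = {a, c, e}
Count: 3

3


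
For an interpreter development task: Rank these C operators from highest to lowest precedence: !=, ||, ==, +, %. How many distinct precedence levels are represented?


Looking up precedence for each operator:
  != -> precedence 3
  || -> precedence 1
  == -> precedence 3
  + -> precedence 5
  % -> precedence 6
Sorted highest to lowest: %, +, !=, ==, ||
Distinct precedence values: [6, 5, 3, 1]
Number of distinct levels: 4

4


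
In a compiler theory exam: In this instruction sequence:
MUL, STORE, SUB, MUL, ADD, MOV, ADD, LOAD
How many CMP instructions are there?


Scanning instruction sequence for CMP:
  Position 1: MUL
  Position 2: STORE
  Position 3: SUB
  Position 4: MUL
  Position 5: ADD
  Position 6: MOV
  Position 7: ADD
  Position 8: LOAD
Matches at positions: []
Total CMP count: 0

0


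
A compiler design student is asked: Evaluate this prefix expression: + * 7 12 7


Parsing prefix expression: + * 7 12 7
Step 1: Innermost operation '* 7 12'
  7 * 12 = 84
Step 2: Outer operation '+ [84] 7'
  84 + 7 = 91

91


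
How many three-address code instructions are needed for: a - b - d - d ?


Expression: a - b - d - d
Generating three-address code (respecting * over +/- precedence):
  Instruction 1: t1 = a - b
  Instruction 2: t2 = t1 - d
  Instruction 3: t3 = t2 - d
Total instructions: 3

3


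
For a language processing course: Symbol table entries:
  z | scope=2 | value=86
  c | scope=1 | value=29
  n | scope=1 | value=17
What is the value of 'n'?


Searching symbol table for 'n':
  z | scope=2 | value=86
  c | scope=1 | value=29
  n | scope=1 | value=17 <- MATCH
Found 'n' at scope 1 with value 17

17


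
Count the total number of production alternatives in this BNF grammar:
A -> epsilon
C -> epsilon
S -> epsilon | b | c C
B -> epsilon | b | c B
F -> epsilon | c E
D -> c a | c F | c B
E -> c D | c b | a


Counting alternatives per rule:
  A: 1 alternative(s)
  C: 1 alternative(s)
  S: 3 alternative(s)
  B: 3 alternative(s)
  F: 2 alternative(s)
  D: 3 alternative(s)
  E: 3 alternative(s)
Sum: 1 + 1 + 3 + 3 + 2 + 3 + 3 = 16

16


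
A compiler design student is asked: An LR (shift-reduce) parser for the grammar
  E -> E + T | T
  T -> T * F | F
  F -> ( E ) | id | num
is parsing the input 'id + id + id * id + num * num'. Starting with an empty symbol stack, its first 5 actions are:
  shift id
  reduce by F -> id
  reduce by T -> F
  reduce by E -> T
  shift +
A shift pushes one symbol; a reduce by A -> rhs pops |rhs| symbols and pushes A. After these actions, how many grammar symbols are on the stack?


Tracking the symbol stack through each action:
  Action 1: shift 'id' : push -> stack = [id] (size 1)
  Action 2: reduce by F -> id : pop 1, push F -> stack = [F] (size 1)
  Action 3: reduce by T -> F : pop 1, push T -> stack = [T] (size 1)
  Action 4: reduce by E -> T : pop 1, push E -> stack = [E] (size 1)
  Action 5: shift '+' : push -> stack = [E, +] (size 2)
Final stack size: 2

2


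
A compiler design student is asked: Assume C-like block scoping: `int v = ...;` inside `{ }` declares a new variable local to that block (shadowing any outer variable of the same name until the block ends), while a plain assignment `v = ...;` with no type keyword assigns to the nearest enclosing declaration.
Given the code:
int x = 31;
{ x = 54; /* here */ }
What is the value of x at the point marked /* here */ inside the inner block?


Analyzing scoping rules:
Outer scope: declares x = 31
Inner block: 'x = 54;' has no type keyword, so it is an assignment to the outer x (no shadowing)
Inside the block, after the assignment -> 54
Result: 54

54


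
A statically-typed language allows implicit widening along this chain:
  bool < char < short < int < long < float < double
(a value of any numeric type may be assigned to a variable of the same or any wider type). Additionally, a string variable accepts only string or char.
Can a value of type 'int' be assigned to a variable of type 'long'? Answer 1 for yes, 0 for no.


Target variable type: long
Source value type: int
Numeric ranks: int=3, long=4
Widening allowed iff rank(source) <= rank(target): 3 <= 4? Yes
Result: 1

1


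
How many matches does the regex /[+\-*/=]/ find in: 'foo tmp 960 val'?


Pattern: /[+\-*/=]/ (operators)
Input: 'foo tmp 960 val'
Scanning for matches:
Total matches: 0

0


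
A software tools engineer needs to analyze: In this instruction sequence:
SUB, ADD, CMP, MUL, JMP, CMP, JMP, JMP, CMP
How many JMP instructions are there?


Scanning instruction sequence for JMP:
  Position 1: SUB
  Position 2: ADD
  Position 3: CMP
  Position 4: MUL
  Position 5: JMP <- MATCH
  Position 6: CMP
  Position 7: JMP <- MATCH
  Position 8: JMP <- MATCH
  Position 9: CMP
Matches at positions: [5, 7, 8]
Total JMP count: 3

3


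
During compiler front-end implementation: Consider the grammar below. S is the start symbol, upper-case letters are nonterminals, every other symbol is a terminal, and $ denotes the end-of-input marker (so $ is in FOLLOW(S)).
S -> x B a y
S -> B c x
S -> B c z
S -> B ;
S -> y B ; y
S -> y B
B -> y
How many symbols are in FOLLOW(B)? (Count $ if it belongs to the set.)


S is the start symbol and does not occur in any rule body, so FOLLOW(S) = {$}.
Examining every occurrence of B in a rule body:
  S -> x B a y : B is followed by terminal 'a' -> add 'a'
  S -> B c x : B is followed by terminal 'c' -> add 'c'
  S -> B c z : B is followed by terminal 'c' -> add 'c' (already in the set)
  S -> B ; : B is followed by terminal ';' -> add ';'
  S -> y B ; y : B is followed by terminal ';' -> add ';' (already in the set)
  S -> y B : B is at the right end -> add FOLLOW(S) = {$}
  B -> y : B does not occur in the body -> contributes nothing
FOLLOW(B) = {;, a, c, $}
Count: 4

4


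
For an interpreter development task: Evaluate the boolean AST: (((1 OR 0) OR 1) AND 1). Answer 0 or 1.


Step 1: Evaluate inner node
  1 OR 0 = 1
Step 2: Evaluate next node
  1 OR 1 = 1
Step 3: Evaluate root node
  1 AND 1 = 1

1


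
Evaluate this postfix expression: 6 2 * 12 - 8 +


Processing tokens left to right:
Push 6, Push 2
Pop 6 and 2, compute 6 * 2 = 12, push 12
Push 12
Pop 12 and 12, compute 12 - 12 = 0, push 0
Push 8
Pop 0 and 8, compute 0 + 8 = 8, push 8
Stack result: 8

8


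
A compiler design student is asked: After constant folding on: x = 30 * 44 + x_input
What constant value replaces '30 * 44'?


Identifying constant sub-expression:
  Original: x = 30 * 44 + x_input
  30 and 44 are both compile-time constants
  Evaluating: 30 * 44 = 1320
  After folding: x = 1320 + x_input

1320


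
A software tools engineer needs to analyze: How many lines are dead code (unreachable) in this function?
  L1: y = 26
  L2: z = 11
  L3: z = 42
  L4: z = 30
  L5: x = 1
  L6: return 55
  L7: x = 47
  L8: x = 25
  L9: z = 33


Analyzing control flow:
  L1: reachable (before return)
  L2: reachable (before return)
  L3: reachable (before return)
  L4: reachable (before return)
  L5: reachable (before return)
  L6: reachable (return statement)
  L7: DEAD (after return at L6)
  L8: DEAD (after return at L6)
  L9: DEAD (after return at L6)
Return at L6, total lines = 9
Dead lines: L7 through L9
Count: 3

3


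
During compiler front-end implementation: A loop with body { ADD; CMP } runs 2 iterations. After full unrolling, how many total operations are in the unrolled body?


Loop body operations: ADD, CMP (2 ops per iteration)
Unrolling 2 iterations:
  Iteration 1: ADD, CMP (2 ops)
  Iteration 2: ADD, CMP (2 ops)
Total: 2 iterations * 2 ops/iter = 4 operations

4


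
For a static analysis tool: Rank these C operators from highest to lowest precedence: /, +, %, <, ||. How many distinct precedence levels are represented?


Looking up precedence for each operator:
  / -> precedence 6
  + -> precedence 5
  % -> precedence 6
  < -> precedence 4
  || -> precedence 1
Sorted highest to lowest: /, %, +, <, ||
Distinct precedence values: [6, 5, 4, 1]
Number of distinct levels: 4

4


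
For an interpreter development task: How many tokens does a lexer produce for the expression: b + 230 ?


Scanning 'b + 230'
Token 1: 'b' -> identifier
Token 2: '+' -> operator
Token 3: '230' -> integer_literal
Total tokens: 3

3


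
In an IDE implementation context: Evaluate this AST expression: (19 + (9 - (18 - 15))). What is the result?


Expression: (19 + (9 - (18 - 15)))
Evaluating step by step:
  18 - 15 = 3
  9 - 3 = 6
  19 + 6 = 25
Result: 25

25


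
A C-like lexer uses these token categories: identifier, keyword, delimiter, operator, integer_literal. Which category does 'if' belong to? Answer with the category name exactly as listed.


Token: 'if'
Checking categories:
  identifier: no
  integer_literal: no
  operator: no
  keyword: YES
  delimiter: no
Category: keyword

keyword


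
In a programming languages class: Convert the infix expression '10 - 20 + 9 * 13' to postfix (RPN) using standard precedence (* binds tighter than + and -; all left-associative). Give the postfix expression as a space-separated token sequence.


Applying the shunting-yard algorithm:
  Operand 10 -> output
  Push '-' onto operator stack -> op-stack: [-]
  Operand 20 -> output
  See '+' (prec 1); top '-' (prec 1) >= it -> pop '-' to output
  Push '+' onto operator stack -> op-stack: [+]
  Operand 9 -> output
  Push '*' onto operator stack -> op-stack: [+, *]
  Operand 13 -> output
  End of input: pop '*' to output
  End of input: pop '+' to output
Postfix result: 10 20 - 9 13 * +

10 20 - 9 13 * +


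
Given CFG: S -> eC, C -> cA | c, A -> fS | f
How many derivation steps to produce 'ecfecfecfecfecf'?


Grammar: S -> eC, C -> cA | c, A -> fS | f
Deriving 'ecfecfecfecfecf':
Step 1: S -> eC => eC
Step 2: C -> cA => ecA
Step 3: A -> fS => ecfS
Step 4: S -> eC => ecfeC
Step 5: C -> cA => ecfecA
Step 6: A -> fS => ecfecfS
Step 7: S -> eC => ecfecfeC
Step 8: C -> cA => ecfecfecA
Step 9: A -> fS => ecfecfecfS
Step 10: S -> eC => ecfecfecfeC
Step 11: C -> cA => ecfecfecfecA
Step 12: A -> fS => ecfecfecfecfS
Step 13: S -> eC => ecfecfecfecfeC
Step 14: C -> cA => ecfecfecfecfecA
Step 15: A -> f => ecfecfecfecfecf
Total derivation steps: 15

15


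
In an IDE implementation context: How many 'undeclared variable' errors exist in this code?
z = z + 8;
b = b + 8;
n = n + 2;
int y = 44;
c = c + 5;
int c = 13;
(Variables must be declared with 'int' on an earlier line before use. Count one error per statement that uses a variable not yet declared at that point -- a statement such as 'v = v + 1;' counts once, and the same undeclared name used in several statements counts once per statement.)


Scanning code line by line:
  Line 1: use 'z' -> ERROR (undeclared)
  Line 2: use 'b' -> ERROR (undeclared)
  Line 3: use 'n' -> ERROR (undeclared)
  Line 4: declare 'y' -> declared = ['y']
  Line 5: use 'c' -> ERROR (undeclared)
  Line 6: declare 'c' -> declared = ['c', 'y']
Total undeclared variable errors: 4

4


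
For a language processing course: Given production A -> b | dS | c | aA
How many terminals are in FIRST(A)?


Production: A -> b | dS | c | aA
Examining each alternative for leading terminals:
  A -> b : first terminal = 'b'
  A -> dS : first terminal = 'd'
  A -> c : first terminal = 'c'
  A -> aA : first terminal = 'a'
FIRST(A) = {a, b, c, d}
Count: 4

4


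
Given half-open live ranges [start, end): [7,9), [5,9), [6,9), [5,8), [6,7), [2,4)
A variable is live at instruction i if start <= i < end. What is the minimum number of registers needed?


Live ranges:
  Var0: [7, 9)
  Var1: [5, 9)
  Var2: [6, 9)
  Var3: [5, 8)
  Var4: [6, 7)
  Var5: [2, 4)
Sweep-line events (position, delta, active):
  pos=2 start -> active=1
  pos=4 end -> active=0
  pos=5 start -> active=1
  pos=5 start -> active=2
  pos=6 start -> active=3
  pos=6 start -> active=4
  pos=7 end -> active=3
  pos=7 start -> active=4
  pos=8 end -> active=3
  pos=9 end -> active=2
  pos=9 end -> active=1
  pos=9 end -> active=0
Maximum simultaneous active: 4
Minimum registers needed: 4

4


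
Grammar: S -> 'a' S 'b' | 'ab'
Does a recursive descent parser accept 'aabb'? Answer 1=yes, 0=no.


Grammar accepts strings of the form a^n b^n (n >= 1)
Word: 'aabb'
Counting: 2 a's and 2 b's
Check: 2 == 2? Yes
Derivation (S -> aSb applied 1 time(s), then S -> ab): S => aSb => aabb
Accepted

1


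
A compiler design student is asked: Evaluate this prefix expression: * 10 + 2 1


Parsing prefix expression: * 10 + 2 1
Step 1: Innermost operation '+ 2 1'
  2 + 1 = 3
Step 2: Outer operation '* 10 [3]'
  10 * 3 = 30

30


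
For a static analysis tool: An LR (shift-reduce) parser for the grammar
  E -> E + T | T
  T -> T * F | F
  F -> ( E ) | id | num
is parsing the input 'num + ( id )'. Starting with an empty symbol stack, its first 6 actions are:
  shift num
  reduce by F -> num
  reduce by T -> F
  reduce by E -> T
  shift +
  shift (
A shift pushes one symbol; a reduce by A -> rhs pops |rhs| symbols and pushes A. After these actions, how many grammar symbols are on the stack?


Tracking the symbol stack through each action:
  Action 1: shift 'num' : push -> stack = [num] (size 1)
  Action 2: reduce by F -> num : pop 1, push F -> stack = [F] (size 1)
  Action 3: reduce by T -> F : pop 1, push T -> stack = [T] (size 1)
  Action 4: reduce by E -> T : pop 1, push E -> stack = [E] (size 1)
  Action 5: shift '+' : push -> stack = [E, +] (size 2)
  Action 6: shift '(' : push -> stack = [E, +, (] (size 3)
Final stack size: 3

3


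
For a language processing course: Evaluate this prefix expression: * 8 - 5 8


Parsing prefix expression: * 8 - 5 8
Step 1: Innermost operation '- 5 8'
  5 - 8 = -3
Step 2: Outer operation '* 8 [-3]'
  8 * -3 = -24

-24


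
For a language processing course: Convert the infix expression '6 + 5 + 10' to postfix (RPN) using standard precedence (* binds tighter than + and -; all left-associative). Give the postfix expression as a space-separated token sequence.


Applying the shunting-yard algorithm:
  Operand 6 -> output
  Push '+' onto operator stack -> op-stack: [+]
  Operand 5 -> output
  See '+' (prec 1); top '+' (prec 1) >= it -> pop '+' to output
  Push '+' onto operator stack -> op-stack: [+]
  Operand 10 -> output
  End of input: pop '+' to output
Postfix result: 6 5 + 10 +

6 5 + 10 +


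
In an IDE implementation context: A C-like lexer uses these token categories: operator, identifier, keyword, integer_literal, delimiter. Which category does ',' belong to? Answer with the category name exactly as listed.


Token: ','
Checking categories:
  identifier: no
  integer_literal: no
  operator: no
  keyword: no
  delimiter: YES
Category: delimiter

delimiter


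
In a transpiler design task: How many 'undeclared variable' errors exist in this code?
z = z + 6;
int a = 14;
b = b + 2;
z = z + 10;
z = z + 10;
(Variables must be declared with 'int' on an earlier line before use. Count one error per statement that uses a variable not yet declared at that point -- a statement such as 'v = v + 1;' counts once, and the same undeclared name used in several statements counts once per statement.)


Scanning code line by line:
  Line 1: use 'z' -> ERROR (undeclared)
  Line 2: declare 'a' -> declared = ['a']
  Line 3: use 'b' -> ERROR (undeclared)
  Line 4: use 'z' -> ERROR (undeclared)
  Line 5: use 'z' -> ERROR (undeclared)
Total undeclared variable errors: 4

4


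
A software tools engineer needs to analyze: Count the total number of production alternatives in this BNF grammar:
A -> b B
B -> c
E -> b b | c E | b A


Counting alternatives per rule:
  A: 1 alternative(s)
  B: 1 alternative(s)
  E: 3 alternative(s)
Sum: 1 + 1 + 3 = 5

5


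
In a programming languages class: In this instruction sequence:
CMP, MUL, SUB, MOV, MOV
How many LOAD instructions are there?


Scanning instruction sequence for LOAD:
  Position 1: CMP
  Position 2: MUL
  Position 3: SUB
  Position 4: MOV
  Position 5: MOV
Matches at positions: []
Total LOAD count: 0

0


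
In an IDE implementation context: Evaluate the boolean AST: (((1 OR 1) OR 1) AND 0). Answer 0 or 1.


Step 1: Evaluate inner node
  1 OR 1 = 1
Step 2: Evaluate next node
  1 OR 1 = 1
Step 3: Evaluate root node
  1 AND 0 = 0

0


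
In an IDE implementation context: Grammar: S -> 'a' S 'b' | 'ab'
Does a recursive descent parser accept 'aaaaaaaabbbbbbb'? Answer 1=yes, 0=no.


Grammar accepts strings of the form a^n b^n (n >= 1)
Word: 'aaaaaaaabbbbbbb'
Counting: 8 a's and 7 b's
Check: 8 == 7? No
Mismatch: a-count != b-count
Rejected

0


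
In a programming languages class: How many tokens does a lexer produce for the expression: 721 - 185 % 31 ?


Scanning '721 - 185 % 31'
Token 1: '721' -> integer_literal
Token 2: '-' -> operator
Token 3: '185' -> integer_literal
Token 4: '%' -> operator
Token 5: '31' -> integer_literal
Total tokens: 5

5


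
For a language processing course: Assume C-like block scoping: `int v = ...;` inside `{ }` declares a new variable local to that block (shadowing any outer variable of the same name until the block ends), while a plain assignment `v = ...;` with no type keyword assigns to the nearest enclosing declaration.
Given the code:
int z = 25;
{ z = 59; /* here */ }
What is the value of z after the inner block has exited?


Analyzing scoping rules:
Outer scope: declares z = 25
Inner block: 'z = 59;' has no type keyword, so it is an assignment to the outer z (no shadowing)
The assignment changed the outer variable itself, so the new value persists after the block -> 59
Result: 59

59


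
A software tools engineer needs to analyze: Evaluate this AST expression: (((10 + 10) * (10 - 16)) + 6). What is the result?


Expression: (((10 + 10) * (10 - 16)) + 6)
Evaluating step by step:
  10 + 10 = 20
  10 - 16 = -6
  20 * -6 = -120
  -120 + 6 = -114
Result: -114

-114


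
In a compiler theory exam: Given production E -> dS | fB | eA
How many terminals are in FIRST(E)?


Production: E -> dS | fB | eA
Examining each alternative for leading terminals:
  E -> dS : first terminal = 'd'
  E -> fB : first terminal = 'f'
  E -> eA : first terminal = 'e'
FIRST(E) = {d, e, f}
Count: 3

3


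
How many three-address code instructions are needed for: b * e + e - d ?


Expression: b * e + e - d
Generating three-address code (respecting * over +/- precedence):
  Instruction 1: t1 = b * e
  Instruction 2: t2 = t1 + e
  Instruction 3: t3 = t2 - d
Total instructions: 3

3


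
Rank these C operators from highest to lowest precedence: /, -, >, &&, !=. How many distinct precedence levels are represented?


Looking up precedence for each operator:
  / -> precedence 6
  - -> precedence 5
  > -> precedence 4
  && -> precedence 2
  != -> precedence 3
Sorted highest to lowest: /, -, >, !=, &&
Distinct precedence values: [6, 5, 4, 3, 2]
Number of distinct levels: 5

5


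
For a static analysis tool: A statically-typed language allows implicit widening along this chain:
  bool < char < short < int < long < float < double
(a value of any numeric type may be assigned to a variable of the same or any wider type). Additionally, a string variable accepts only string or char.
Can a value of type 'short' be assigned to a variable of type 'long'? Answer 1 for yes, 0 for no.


Target variable type: long
Source value type: short
Numeric ranks: short=2, long=4
Widening allowed iff rank(source) <= rank(target): 2 <= 4? Yes
Result: 1

1


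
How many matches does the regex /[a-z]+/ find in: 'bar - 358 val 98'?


Pattern: /[a-z]+/ (identifiers)
Input: 'bar - 358 val 98'
Scanning for matches:
  Match 1: 'bar'
  Match 2: 'val'
Total matches: 2

2


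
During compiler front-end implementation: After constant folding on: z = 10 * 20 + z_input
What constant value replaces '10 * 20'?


Identifying constant sub-expression:
  Original: z = 10 * 20 + z_input
  10 and 20 are both compile-time constants
  Evaluating: 10 * 20 = 200
  After folding: z = 200 + z_input

200


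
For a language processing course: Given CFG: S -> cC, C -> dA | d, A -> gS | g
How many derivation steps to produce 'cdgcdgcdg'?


Grammar: S -> cC, C -> dA | d, A -> gS | g
Deriving 'cdgcdgcdg':
Step 1: S -> cC => cC
Step 2: C -> dA => cdA
Step 3: A -> gS => cdgS
Step 4: S -> cC => cdgcC
Step 5: C -> dA => cdgcdA
Step 6: A -> gS => cdgcdgS
Step 7: S -> cC => cdgcdgcC
Step 8: C -> dA => cdgcdgcdA
Step 9: A -> g => cdgcdgcdg
Total derivation steps: 9

9


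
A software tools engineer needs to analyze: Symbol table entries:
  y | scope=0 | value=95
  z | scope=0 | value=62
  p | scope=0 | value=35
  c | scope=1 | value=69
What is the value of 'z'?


Searching symbol table for 'z':
  y | scope=0 | value=95
  z | scope=0 | value=62 <- MATCH
  p | scope=0 | value=35
  c | scope=1 | value=69
Found 'z' at scope 0 with value 62

62


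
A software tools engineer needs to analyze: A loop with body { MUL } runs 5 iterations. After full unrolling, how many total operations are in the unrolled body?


Loop body operations: MUL (1 op per iteration)
Unrolling 5 iterations:
  Iteration 1: MUL (1 ops)
  Iteration 2: MUL (1 ops)
  Iteration 3: MUL (1 ops)
  Iteration 4: MUL (1 ops)
  Iteration 5: MUL (1 ops)
Total: 5 iterations * 1 ops/iter = 5 operations

5


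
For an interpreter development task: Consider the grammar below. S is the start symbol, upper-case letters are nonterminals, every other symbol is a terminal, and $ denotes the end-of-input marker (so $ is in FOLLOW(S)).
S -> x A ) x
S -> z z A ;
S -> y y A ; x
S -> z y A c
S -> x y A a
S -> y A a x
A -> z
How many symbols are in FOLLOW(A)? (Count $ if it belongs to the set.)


S is the start symbol and does not occur in any rule body, so FOLLOW(S) = {$}.
Examining every occurrence of A in a rule body:
  S -> x A ) x : A is followed by terminal ')' -> add ')'
  S -> z z A ; : A is followed by terminal ';' -> add ';'
  S -> y y A ; x : A is followed by terminal ';' -> add ';' (already in the set)
  S -> z y A c : A is followed by terminal 'c' -> add 'c'
  S -> x y A a : A is followed by terminal 'a' -> add 'a'
  S -> y A a x : A is followed by terminal 'a' -> add 'a' (already in the set)
  A -> z : A does not occur in the body -> contributes nothing
FOLLOW(A) = {), ;, a, c}
Count: 4

4


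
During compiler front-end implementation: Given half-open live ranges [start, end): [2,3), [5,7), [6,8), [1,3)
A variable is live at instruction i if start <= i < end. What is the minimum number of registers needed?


Live ranges:
  Var0: [2, 3)
  Var1: [5, 7)
  Var2: [6, 8)
  Var3: [1, 3)
Sweep-line events (position, delta, active):
  pos=1 start -> active=1
  pos=2 start -> active=2
  pos=3 end -> active=1
  pos=3 end -> active=0
  pos=5 start -> active=1
  pos=6 start -> active=2
  pos=7 end -> active=1
  pos=8 end -> active=0
Maximum simultaneous active: 2
Minimum registers needed: 2

2


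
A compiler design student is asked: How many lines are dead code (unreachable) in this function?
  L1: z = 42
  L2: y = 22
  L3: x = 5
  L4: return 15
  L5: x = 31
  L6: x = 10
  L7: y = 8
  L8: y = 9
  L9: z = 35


Analyzing control flow:
  L1: reachable (before return)
  L2: reachable (before return)
  L3: reachable (before return)
  L4: reachable (return statement)
  L5: DEAD (after return at L4)
  L6: DEAD (after return at L4)
  L7: DEAD (after return at L4)
  L8: DEAD (after return at L4)
  L9: DEAD (after return at L4)
Return at L4, total lines = 9
Dead lines: L5 through L9
Count: 5

5


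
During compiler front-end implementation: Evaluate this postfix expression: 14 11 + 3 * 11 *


Processing tokens left to right:
Push 14, Push 11
Pop 14 and 11, compute 14 + 11 = 25, push 25
Push 3
Pop 25 and 3, compute 25 * 3 = 75, push 75
Push 11
Pop 75 and 11, compute 75 * 11 = 825, push 825
Stack result: 825

825


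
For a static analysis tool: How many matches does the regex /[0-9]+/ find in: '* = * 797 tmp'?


Pattern: /[0-9]+/ (int literals)
Input: '* = * 797 tmp'
Scanning for matches:
  Match 1: '797'
Total matches: 1

1


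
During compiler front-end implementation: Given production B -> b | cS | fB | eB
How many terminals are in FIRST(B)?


Production: B -> b | cS | fB | eB
Examining each alternative for leading terminals:
  B -> b : first terminal = 'b'
  B -> cS : first terminal = 'c'
  B -> fB : first terminal = 'f'
  B -> eB : first terminal = 'e'
FIRST(B) = {b, c, e, f}
Count: 4

4


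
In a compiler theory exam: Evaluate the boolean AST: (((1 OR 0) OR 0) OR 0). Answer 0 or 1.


Step 1: Evaluate inner node
  1 OR 0 = 1
Step 2: Evaluate next node
  1 OR 0 = 1
Step 3: Evaluate root node
  1 OR 0 = 1

1


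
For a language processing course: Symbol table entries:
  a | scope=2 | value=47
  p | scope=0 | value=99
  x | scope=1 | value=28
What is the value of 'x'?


Searching symbol table for 'x':
  a | scope=2 | value=47
  p | scope=0 | value=99
  x | scope=1 | value=28 <- MATCH
Found 'x' at scope 1 with value 28

28


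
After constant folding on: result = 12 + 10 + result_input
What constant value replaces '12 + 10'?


Identifying constant sub-expression:
  Original: result = 12 + 10 + result_input
  12 and 10 are both compile-time constants
  Evaluating: 12 + 10 = 22
  After folding: result = 22 + result_input

22


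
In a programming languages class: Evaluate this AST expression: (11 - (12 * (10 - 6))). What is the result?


Expression: (11 - (12 * (10 - 6)))
Evaluating step by step:
  10 - 6 = 4
  12 * 4 = 48
  11 - 48 = -37
Result: -37

-37


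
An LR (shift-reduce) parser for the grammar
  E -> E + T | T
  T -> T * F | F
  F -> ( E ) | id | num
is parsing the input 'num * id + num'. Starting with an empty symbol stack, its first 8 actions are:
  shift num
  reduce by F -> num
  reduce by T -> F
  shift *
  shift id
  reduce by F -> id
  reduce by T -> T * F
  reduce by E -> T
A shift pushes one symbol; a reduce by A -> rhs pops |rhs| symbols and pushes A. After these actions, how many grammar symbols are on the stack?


Tracking the symbol stack through each action:
  Action 1: shift 'num' : push -> stack = [num] (size 1)
  Action 2: reduce by F -> num : pop 1, push F -> stack = [F] (size 1)
  Action 3: reduce by T -> F : pop 1, push T -> stack = [T] (size 1)
  Action 4: shift '*' : push -> stack = [T, *] (size 2)
  Action 5: shift 'id' : push -> stack = [T, *, id] (size 3)
  Action 6: reduce by F -> id : pop 1, push F -> stack = [T, *, F] (size 3)
  Action 7: reduce by T -> T * F : pop 3, push T -> stack = [T] (size 1)
  Action 8: reduce by E -> T : pop 1, push E -> stack = [E] (size 1)
Final stack size: 1

1


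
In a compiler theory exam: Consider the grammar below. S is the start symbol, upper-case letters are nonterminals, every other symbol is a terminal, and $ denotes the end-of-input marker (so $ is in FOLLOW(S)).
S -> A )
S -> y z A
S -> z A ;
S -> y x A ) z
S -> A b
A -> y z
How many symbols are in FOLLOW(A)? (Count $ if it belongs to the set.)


S is the start symbol and does not occur in any rule body, so FOLLOW(S) = {$}.
Examining every occurrence of A in a rule body:
  S -> A ) : A is followed by terminal ')' -> add ')'
  S -> y z A : A is at the right end -> add FOLLOW(S) = {$}
  S -> z A ; : A is followed by terminal ';' -> add ';'
  S -> y x A ) z : A is followed by terminal ')' -> add ')' (already in the set)
  S -> A b : A is followed by terminal 'b' -> add 'b'
  A -> y z : A does not occur in the body -> contributes nothing
FOLLOW(A) = {), ;, b, $}
Count: 4

4


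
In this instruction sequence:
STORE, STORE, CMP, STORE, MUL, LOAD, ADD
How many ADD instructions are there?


Scanning instruction sequence for ADD:
  Position 1: STORE
  Position 2: STORE
  Position 3: CMP
  Position 4: STORE
  Position 5: MUL
  Position 6: LOAD
  Position 7: ADD <- MATCH
Matches at positions: [7]
Total ADD count: 1

1


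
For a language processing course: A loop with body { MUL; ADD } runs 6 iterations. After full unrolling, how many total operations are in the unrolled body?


Loop body operations: MUL, ADD (2 ops per iteration)
Unrolling 6 iterations:
  Iteration 1: MUL, ADD (2 ops)
  Iteration 2: MUL, ADD (2 ops)
  Iteration 3: MUL, ADD (2 ops)
  Iteration 4: MUL, ADD (2 ops)
  Iteration 5: MUL, ADD (2 ops)
  Iteration 6: MUL, ADD (2 ops)
Total: 6 iterations * 2 ops/iter = 12 operations

12


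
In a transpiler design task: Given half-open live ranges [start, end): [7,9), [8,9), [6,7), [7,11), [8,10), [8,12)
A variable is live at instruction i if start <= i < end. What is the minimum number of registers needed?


Live ranges:
  Var0: [7, 9)
  Var1: [8, 9)
  Var2: [6, 7)
  Var3: [7, 11)
  Var4: [8, 10)
  Var5: [8, 12)
Sweep-line events (position, delta, active):
  pos=6 start -> active=1
  pos=7 end -> active=0
  pos=7 start -> active=1
  pos=7 start -> active=2
  pos=8 start -> active=3
  pos=8 start -> active=4
  pos=8 start -> active=5
  pos=9 end -> active=4
  pos=9 end -> active=3
  pos=10 end -> active=2
  pos=11 end -> active=1
  pos=12 end -> active=0
Maximum simultaneous active: 5
Minimum registers needed: 5

5


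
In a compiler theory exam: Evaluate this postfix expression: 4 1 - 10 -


Processing tokens left to right:
Push 4, Push 1
Pop 4 and 1, compute 4 - 1 = 3, push 3
Push 10
Pop 3 and 10, compute 3 - 10 = -7, push -7
Stack result: -7

-7


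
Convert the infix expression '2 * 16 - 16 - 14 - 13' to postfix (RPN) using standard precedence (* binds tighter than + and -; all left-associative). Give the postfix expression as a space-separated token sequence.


Applying the shunting-yard algorithm:
  Operand 2 -> output
  Push '*' onto operator stack -> op-stack: [*]
  Operand 16 -> output
  See '-' (prec 1); top '*' (prec 2) >= it -> pop '*' to output
  Push '-' onto operator stack -> op-stack: [-]
  Operand 16 -> output
  See '-' (prec 1); top '-' (prec 1) >= it -> pop '-' to output
  Push '-' onto operator stack -> op-stack: [-]
  Operand 14 -> output
  See '-' (prec 1); top '-' (prec 1) >= it -> pop '-' to output
  Push '-' onto operator stack -> op-stack: [-]
  Operand 13 -> output
  End of input: pop '-' to output
Postfix result: 2 16 * 16 - 14 - 13 -

2 16 * 16 - 14 - 13 -


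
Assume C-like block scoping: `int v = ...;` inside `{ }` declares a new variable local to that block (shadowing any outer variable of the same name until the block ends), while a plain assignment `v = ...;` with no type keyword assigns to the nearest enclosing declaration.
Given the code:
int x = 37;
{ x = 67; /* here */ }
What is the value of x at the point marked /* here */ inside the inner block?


Analyzing scoping rules:
Outer scope: declares x = 37
Inner block: 'x = 67;' has no type keyword, so it is an assignment to the outer x (no shadowing)
Inside the block, after the assignment -> 67
Result: 67

67
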